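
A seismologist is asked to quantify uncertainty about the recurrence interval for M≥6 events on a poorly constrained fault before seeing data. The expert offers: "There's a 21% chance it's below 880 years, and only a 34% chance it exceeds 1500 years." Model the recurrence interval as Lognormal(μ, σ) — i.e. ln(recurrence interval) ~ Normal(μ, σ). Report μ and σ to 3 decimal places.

If T ~ Lognormal(μ,σ) then ln T ~ Normal(μ,σ), so the p-quantile of ln T is μ + z_p·σ.
ln(880) = 6.78 and ln(1500) = 7.313; z_{0.21} = -0.8064, z_{0.66} = 0.4125.
σ = (7.313 − 6.78)/(0.4125 − (-0.8064)) = 0.438.
μ = 6.78 − (-0.8064)·0.438 = 7.133.

μ ≈ 7.133, σ ≈ 0.438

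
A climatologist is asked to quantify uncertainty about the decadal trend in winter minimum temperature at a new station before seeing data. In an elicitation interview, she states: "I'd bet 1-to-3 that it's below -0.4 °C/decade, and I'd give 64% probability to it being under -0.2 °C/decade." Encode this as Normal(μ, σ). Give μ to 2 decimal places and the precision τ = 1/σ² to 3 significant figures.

μ = -0.27, τ = 26.7

The p-quantile of Normal(μ,σ) is μ + z_p·σ, with z_{0.25} = -0.6745 and z_{0.64} = 0.3585.
Eliminate σ: μ = (z₂·x₁ − z₁·x₂)/(z₂ − z₁) = (0.3585·-0.4 − (-0.6745)·-0.2)/1.033 = -0.27.
Then σ = (x₂ − x₁)/(z₂ − z₁) = (-0.2 − -0.4)/1.033 = 0.19.
Precision τ = 1/σ² = 1/0.1936² = 26.7.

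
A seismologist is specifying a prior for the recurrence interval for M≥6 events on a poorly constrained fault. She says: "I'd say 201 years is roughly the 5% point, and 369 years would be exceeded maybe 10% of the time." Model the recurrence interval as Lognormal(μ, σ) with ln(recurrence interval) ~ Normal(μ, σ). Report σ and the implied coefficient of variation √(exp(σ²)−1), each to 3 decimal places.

σ ≈ 0.208, CV ≈ 0.210

If T ~ Lognormal(μ,σ) then ln T ~ Normal(μ,σ), so the p-quantile of ln T is μ + z_p·σ.
ln(201) = 5.303 and ln(369) = 5.911; z_{0.05} = -1.645, z_{0.9} = 1.282.
σ = (5.911 − 5.303)/(1.282 − (-1.645)) = 0.208.
μ = 5.303 − (-1.645)·0.208 = 5.645.
CV = √(exp(σ²)−1) = √(exp(0.0431)−1) = 0.210.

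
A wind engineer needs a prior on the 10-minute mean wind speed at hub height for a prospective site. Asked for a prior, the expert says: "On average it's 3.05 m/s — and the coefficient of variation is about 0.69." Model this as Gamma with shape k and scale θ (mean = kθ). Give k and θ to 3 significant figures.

k ≈ 2.1, θ ≈ 1.45

For Gamma(k, scale θ): mean = kθ, variance = kθ², so CV = 1/√k.
CV = 0.69, hence k = 1/CV² = 2.1.
Then θ = mean/k = 3.05/2.1 = 1.45.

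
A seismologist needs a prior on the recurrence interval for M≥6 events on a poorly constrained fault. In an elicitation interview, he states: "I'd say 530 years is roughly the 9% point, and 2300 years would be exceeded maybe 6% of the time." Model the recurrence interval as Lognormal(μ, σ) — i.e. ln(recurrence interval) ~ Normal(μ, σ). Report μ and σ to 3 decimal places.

If T ~ Lognormal(μ,σ) then ln T ~ Normal(μ,σ), so the p-quantile of ln T is μ + z_p·σ.
ln(530) = 6.273 and ln(2300) = 7.741; z_{0.09} = -1.341, z_{0.94} = 1.555.
σ = (7.741 − 6.273)/(1.555 − (-1.341)) = 0.507.
μ = 6.273 − (-1.341)·0.507 = 6.953.

μ ≈ 6.953, σ ≈ 0.507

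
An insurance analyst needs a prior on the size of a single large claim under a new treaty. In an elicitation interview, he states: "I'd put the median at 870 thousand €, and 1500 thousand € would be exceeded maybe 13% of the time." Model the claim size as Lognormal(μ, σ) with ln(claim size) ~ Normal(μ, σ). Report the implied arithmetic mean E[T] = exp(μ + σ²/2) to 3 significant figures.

E[T] ≈ 978 thousand €

If T ~ Lognormal(μ,σ) then ln T ~ Normal(μ,σ), so the p-quantile of ln T is μ + z_p·σ.
ln(870) = 6.768 and ln(1500) = 7.313; z_{0.5} = 0, z_{0.87} = 1.126.
σ = (7.313 − 6.768)/(1.126 − (0)) = 0.484.
μ = 6.768 − (0)·0.484 = 6.768.
E[T] = exp(μ + σ²/2) = exp(6.768 + 0.1169) = 978 thousand €.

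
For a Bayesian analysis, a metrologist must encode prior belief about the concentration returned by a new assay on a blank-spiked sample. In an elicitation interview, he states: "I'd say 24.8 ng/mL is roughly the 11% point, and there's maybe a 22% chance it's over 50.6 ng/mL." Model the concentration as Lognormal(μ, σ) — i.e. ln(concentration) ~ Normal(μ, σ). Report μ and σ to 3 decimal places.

μ ≈ 3.648, σ ≈ 0.357

If T ~ Lognormal(μ,σ) then ln T ~ Normal(μ,σ), so the p-quantile of ln T is μ + z_p·σ.
ln(24.8) = 3.211 and ln(50.6) = 3.924; z_{0.11} = -1.227, z_{0.78} = 0.7722.
σ = (3.924 − 3.211)/(0.7722 − (-1.227)) = 0.357.
μ = 3.211 − (-1.227)·0.357 = 3.648.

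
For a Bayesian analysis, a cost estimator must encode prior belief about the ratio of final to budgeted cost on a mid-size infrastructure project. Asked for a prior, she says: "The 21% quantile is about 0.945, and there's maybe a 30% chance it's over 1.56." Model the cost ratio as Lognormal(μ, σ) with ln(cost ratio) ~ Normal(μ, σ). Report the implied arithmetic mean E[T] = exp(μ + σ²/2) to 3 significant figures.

E[T] ≈ 1.37

If T ~ Lognormal(μ,σ) then ln T ~ Normal(μ,σ), so the p-quantile of ln T is μ + z_p·σ.
ln(0.945) = -0.05657 and ln(1.56) = 0.4447; z_{0.21} = -0.8064, z_{0.7} = 0.5244.
σ = (0.4447 − -0.05657)/(0.5244 − (-0.8064)) = 0.377.
μ = -0.05657 − (-0.8064)·0.377 = 0.247.
E[T] = exp(μ + σ²/2) = exp(0.247 + 0.0709) = 1.37.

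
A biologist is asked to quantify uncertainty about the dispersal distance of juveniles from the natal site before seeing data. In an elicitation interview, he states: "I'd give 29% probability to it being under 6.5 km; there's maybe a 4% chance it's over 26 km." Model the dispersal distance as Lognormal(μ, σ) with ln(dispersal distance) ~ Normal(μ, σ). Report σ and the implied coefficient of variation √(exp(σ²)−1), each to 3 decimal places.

If T ~ Lognormal(μ,σ) then ln T ~ Normal(μ,σ), so the p-quantile of ln T is μ + z_p·σ.
ln(6.5) = 1.872 and ln(26) = 3.258; z_{0.29} = -0.5534, z_{0.96} = 1.751.
σ = (3.258 − 1.872)/(1.751 − (-0.5534)) = 0.602.
μ = 1.872 − (-0.5534)·0.602 = 2.205.
CV = √(exp(σ²)−1) = √(exp(0.3620)−1) = 0.660.

σ ≈ 0.602, CV ≈ 0.660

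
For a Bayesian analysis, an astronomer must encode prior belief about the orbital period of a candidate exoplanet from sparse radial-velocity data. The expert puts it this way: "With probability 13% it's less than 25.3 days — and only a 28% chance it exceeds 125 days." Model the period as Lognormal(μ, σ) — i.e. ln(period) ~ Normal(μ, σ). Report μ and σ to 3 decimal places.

If T ~ Lognormal(μ,σ) then ln T ~ Normal(μ,σ), so the p-quantile of ln T is μ + z_p·σ.
ln(25.3) = 3.231 and ln(125) = 4.828; z_{0.13} = -1.126, z_{0.72} = 0.5828.
σ = (4.828 − 3.231)/(0.5828 − (-1.126)) = 0.935.
μ = 3.231 − (-1.126)·0.935 = 4.284.

μ ≈ 4.284, σ ≈ 0.935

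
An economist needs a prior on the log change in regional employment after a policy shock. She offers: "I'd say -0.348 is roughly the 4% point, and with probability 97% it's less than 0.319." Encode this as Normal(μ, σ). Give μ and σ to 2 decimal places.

μ = -0.03, σ = 0.18

For Normal(μ,σ), the p-quantile is μ + z_p·σ. Here z_{0.04} = -1.751, z_{0.97} = 1.881.
So -0.348 = μ − 1.751σ and 0.319 = μ + 1.881σ.
Subtracting: σ = (0.319 − -0.348)/(1.881 − (-1.751)) = 0.18.
Then μ = -0.348 − (-1.751)·0.18 = -0.03.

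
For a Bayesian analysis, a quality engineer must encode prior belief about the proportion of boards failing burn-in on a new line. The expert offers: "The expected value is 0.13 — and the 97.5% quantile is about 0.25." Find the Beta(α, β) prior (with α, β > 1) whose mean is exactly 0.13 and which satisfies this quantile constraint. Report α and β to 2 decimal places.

α ≈ 5.10, β ≈ 34.13

With mean 0.13 fixed, write α = 0.13s, β = 0.87s where s = α+β.
Need P(θ < 0.25) = 0.975 under Beta(0.13s, 0.87s). Normal approximation: (q−m)/√(m(1−m)/s) ≈ z_{0.975} = 1.96, so s ≈ 0.13·0.87·(1.96)²/(0.25−0.13)² = 30.2.
At s = 30.2: P(θ<0.25) ≈ 0.960. Adjusting to match 0.975 gives s ≈ 39.23.
So α = 0.13·39.23 ≈ 5.10, β = 0.87·39.23 ≈ 34.13.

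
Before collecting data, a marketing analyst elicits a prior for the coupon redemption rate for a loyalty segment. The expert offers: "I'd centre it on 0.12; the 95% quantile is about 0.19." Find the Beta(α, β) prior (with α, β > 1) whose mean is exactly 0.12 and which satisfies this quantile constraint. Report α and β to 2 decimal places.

α ≈ 8.20, β ≈ 60.12

With mean 0.12 fixed, write α = 0.12s, β = 0.88s where s = α+β.
Need P(θ < 0.19) = 0.95 under Beta(0.12s, 0.88s). Normal approximation: (q−m)/√(m(1−m)/s) ≈ z_{0.95} = 1.64, so s ≈ 0.12·0.88·(1.64)²/(0.19−0.12)² = 58.3.
At s = 58.3: P(θ<0.19) ≈ 0.937. Adjusting to match 0.95 gives s ≈ 68.32.
So α = 0.12·68.32 ≈ 8.20, β = 0.88·68.32 ≈ 60.12.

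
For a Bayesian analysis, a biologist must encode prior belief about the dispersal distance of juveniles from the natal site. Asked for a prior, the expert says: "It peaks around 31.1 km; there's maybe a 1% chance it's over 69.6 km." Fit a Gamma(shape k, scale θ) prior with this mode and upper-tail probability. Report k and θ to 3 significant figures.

k ≈ 8.4, θ ≈ 4.2

Gamma(k,θ) with k>1 has mode (k−1)θ, so θ = 31.1/(k−1).
Need P(X < 69.6) = 0.99 with θ tied to k this way. Start at k = 2, θ = 31.1: P(X<69.6) ≈ 0.655.
Too low — raise k to concentrate. Iterating converges to k ≈ 8.4.
Then θ = 31.1/(8.4−1) ≈ 4.2.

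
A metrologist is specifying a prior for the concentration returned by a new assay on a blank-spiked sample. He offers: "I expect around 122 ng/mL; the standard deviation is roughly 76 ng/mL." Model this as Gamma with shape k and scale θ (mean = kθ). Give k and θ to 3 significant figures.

k ≈ 2.58, θ ≈ 47.3

For Gamma(k, scale θ): mean = kθ, variance = kθ², so CV = 1/√k.
CV = SD/mean = 76/122 = 0.623, hence k = 1/CV² = 2.58.
Then θ = mean/k = 122/2.58 = 47.3.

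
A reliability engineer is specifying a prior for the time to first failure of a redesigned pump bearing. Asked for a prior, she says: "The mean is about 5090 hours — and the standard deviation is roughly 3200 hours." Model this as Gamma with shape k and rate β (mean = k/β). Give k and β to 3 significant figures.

k ≈ 2.53, β ≈ 0.000497

For Gamma(k, rate β): mean = k/β, variance = k/β², so CV = 1/√k.
CV = SD/mean = 3200/5090 = 0.6287, hence k = 1/CV² = 2.53.
Then β = k/mean = 2.53/5090 = 0.000497.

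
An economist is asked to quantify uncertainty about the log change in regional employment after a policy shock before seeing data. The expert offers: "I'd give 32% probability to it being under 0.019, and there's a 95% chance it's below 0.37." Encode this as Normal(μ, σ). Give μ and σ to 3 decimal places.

For Normal(μ,σ), the p-quantile is μ + z_p·σ. Here z_{0.32} = -0.4677, z_{0.95} = 1.645.
So 0.019 = μ − 0.4677σ and 0.37 = μ + 1.645σ.
Subtracting: σ = (0.37 − 0.019)/(1.645 − (-0.4677)) = 0.166.
Then μ = 0.019 − (-0.4677)·0.166 = 0.097.

μ = 0.097, σ = 0.166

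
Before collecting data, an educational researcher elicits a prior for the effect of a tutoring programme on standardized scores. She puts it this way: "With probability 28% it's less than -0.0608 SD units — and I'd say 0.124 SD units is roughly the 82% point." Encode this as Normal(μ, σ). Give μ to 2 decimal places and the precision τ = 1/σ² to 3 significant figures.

The p-quantile of Normal(μ,σ) is μ + z_p·σ, with z_{0.28} = -0.5828 and z_{0.82} = 0.9154.
Eliminate σ: μ = (z₂·x₁ − z₁·x₂)/(z₂ − z₁) = (0.9154·-0.0608 − (-0.5828)·0.124)/1.498 = 0.01.
Then σ = (x₂ − x₁)/(z₂ − z₁) = (0.124 − -0.0608)/1.498 = 0.12.
Precision τ = 1/σ² = 1/0.1233² = 65.7.

μ = 0.01, τ = 65.7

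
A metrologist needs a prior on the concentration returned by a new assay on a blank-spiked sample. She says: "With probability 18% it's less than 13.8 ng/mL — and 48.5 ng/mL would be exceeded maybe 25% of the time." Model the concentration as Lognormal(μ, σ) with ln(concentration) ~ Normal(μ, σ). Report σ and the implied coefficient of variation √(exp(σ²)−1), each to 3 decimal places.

σ ≈ 0.791, CV ≈ 0.932

If T ~ Lognormal(μ,σ) then ln T ~ Normal(μ,σ), so the p-quantile of ln T is μ + z_p·σ.
ln(13.8) = 2.625 and ln(48.5) = 3.882; z_{0.18} = -0.9154, z_{0.75} = 0.6745.
σ = (3.882 − 2.625)/(0.6745 − (-0.9154)) = 0.791.
μ = 2.625 − (-0.9154)·0.791 = 3.348.
CV = √(exp(σ²)−1) = √(exp(0.6250)−1) = 0.932.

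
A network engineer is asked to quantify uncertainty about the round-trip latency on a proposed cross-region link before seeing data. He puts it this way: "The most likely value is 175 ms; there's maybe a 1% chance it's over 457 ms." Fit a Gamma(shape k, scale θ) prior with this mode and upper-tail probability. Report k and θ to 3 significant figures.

Gamma(k,θ) with k>1 has mode (k−1)θ, so θ = 175/(k−1).
Need P(X < 457) = 0.99 with θ tied to k this way. Start at k = 2, θ = 175: P(X<457) ≈ 0.735.
Too low — raise k to concentrate. Iterating converges to k ≈ 6.05.
Then θ = 175/(6.05−1) ≈ 34.7.

k ≈ 6.05, θ ≈ 34.7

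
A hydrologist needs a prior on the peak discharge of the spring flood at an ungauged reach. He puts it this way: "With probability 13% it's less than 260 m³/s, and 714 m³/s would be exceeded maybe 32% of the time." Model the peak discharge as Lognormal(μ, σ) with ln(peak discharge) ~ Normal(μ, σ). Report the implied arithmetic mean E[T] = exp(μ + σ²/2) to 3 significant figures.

If T ~ Lognormal(μ,σ) then ln T ~ Normal(μ,σ), so the p-quantile of ln T is μ + z_p·σ.
ln(260) = 5.561 and ln(714) = 6.571; z_{0.13} = -1.126, z_{0.68} = 0.4677.
σ = (6.571 − 5.561)/(0.4677 − (-1.126)) = 0.634.
μ = 5.561 − (-1.126)·0.634 = 6.274.
E[T] = exp(μ + σ²/2) = exp(6.274 + 0.2008) = 649 m³/s.

E[T] ≈ 649 m³/s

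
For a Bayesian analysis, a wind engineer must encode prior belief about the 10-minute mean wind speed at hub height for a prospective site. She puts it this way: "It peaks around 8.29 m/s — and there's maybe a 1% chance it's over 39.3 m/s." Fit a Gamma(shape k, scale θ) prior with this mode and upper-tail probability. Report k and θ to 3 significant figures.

k ≈ 2.64, θ ≈ 5.04

Gamma(k,θ) with k>1 has mode (k−1)θ, so θ = 8.29/(k−1).
Need P(X < 39.3) = 0.99 with θ tied to k this way. Start at k = 2, θ = 8.29: P(X<39.3) ≈ 0.950.
Too low — raise k to concentrate. Iterating converges to k ≈ 2.64.
Then θ = 8.29/(2.64−1) ≈ 5.04.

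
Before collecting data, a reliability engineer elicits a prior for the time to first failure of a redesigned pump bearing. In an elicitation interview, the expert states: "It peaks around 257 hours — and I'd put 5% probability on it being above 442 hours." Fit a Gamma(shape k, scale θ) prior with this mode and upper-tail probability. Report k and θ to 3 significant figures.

Gamma(k,θ) with k>1 has mode (k−1)θ, so θ = 257/(k−1).
Need P(X < 442) = 0.95 with θ tied to k this way. Start at k = 2, θ = 257: P(X<442) ≈ 0.513.
Too low — raise k to concentrate. Iterating converges to k ≈ 10.5.
Then θ = 257/(10.5−1) ≈ 27.1.

k ≈ 10.5, θ ≈ 27.1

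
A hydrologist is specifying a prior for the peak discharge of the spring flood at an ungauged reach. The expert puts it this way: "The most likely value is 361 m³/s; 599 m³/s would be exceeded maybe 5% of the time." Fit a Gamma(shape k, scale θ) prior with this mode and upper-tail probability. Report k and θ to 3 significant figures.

k ≈ 11.9, θ ≈ 33.1

Gamma(k,θ) with k>1 has mode (k−1)θ, so θ = 361/(k−1).
Need P(X < 599) = 0.95 with θ tied to k this way. Start at k = 2, θ = 361: P(X<599) ≈ 0.494.
Too low — raise k to concentrate. Iterating converges to k ≈ 11.9.
Then θ = 361/(11.9−1) ≈ 33.1.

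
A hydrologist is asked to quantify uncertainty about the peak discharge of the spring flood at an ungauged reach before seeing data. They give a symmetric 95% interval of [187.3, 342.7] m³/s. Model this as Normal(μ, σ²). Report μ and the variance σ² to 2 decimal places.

μ = 265.00, σ² = 1571.61

A symmetric 95% interval runs μ ± z·σ with z = 1.96.
Half-width = 77.7, so σ = 77.7/1.96 = 39.644 and σ² = 1571.61.
μ is the interval midpoint, 265.00.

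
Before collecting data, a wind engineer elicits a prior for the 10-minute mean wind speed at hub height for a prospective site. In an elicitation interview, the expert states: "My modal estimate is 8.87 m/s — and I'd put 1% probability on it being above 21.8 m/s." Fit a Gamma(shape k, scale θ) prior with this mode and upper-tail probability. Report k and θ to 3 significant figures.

k ≈ 6.83, θ ≈ 1.52

Gamma(k,θ) with k>1 has mode (k−1)θ, so θ = 8.87/(k−1).
Need P(X < 21.8) = 0.99 with θ tied to k this way. Start at k = 2, θ = 8.87: P(X<21.8) ≈ 0.704.
Too low — raise k to concentrate. Iterating converges to k ≈ 6.83.
Then θ = 8.87/(6.83−1) ≈ 1.52.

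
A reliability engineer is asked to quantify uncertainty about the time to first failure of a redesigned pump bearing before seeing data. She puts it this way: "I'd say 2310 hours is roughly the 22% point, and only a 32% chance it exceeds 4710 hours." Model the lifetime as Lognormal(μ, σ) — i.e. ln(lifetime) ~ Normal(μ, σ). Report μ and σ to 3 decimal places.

If T ~ Lognormal(μ,σ) then ln T ~ Normal(μ,σ), so the p-quantile of ln T is μ + z_p·σ.
ln(2310) = 7.745 and ln(4710) = 8.457; z_{0.22} = -0.7722, z_{0.68} = 0.4677.
σ = (8.457 − 7.745)/(0.4677 − (-0.7722)) = 0.575.
μ = 7.745 − (-0.7722)·0.575 = 8.189.

μ ≈ 8.189, σ ≈ 0.575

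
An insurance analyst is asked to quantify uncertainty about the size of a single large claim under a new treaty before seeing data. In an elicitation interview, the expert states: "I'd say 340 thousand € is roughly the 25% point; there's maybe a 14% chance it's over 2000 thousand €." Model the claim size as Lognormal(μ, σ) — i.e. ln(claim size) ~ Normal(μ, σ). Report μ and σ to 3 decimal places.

If T ~ Lognormal(μ,σ) then ln T ~ Normal(μ,σ), so the p-quantile of ln T is μ + z_p·σ.
ln(340) = 5.829 and ln(2000) = 7.601; z_{0.25} = -0.6745, z_{0.86} = 1.08.
σ = (7.601 − 5.829)/(1.08 − (-0.6745)) = 1.010.
μ = 5.829 − (-0.6745)·1.010 = 6.510.

μ ≈ 6.510, σ ≈ 1.010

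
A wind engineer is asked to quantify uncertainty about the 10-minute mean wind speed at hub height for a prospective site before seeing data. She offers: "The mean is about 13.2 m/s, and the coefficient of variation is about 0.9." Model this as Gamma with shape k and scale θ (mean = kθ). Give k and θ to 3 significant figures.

For Gamma(k, scale θ): mean = kθ, variance = kθ², so CV = 1/√k.
CV = 0.9, hence k = 1/CV² = 1.23.
Then θ = mean/k = 13.2/1.23 = 10.7.

k ≈ 1.23, θ ≈ 10.7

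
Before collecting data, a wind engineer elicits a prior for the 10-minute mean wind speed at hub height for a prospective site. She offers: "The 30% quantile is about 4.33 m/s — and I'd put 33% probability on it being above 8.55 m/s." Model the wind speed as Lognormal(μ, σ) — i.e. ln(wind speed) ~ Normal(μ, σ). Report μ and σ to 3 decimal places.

μ ≈ 1.836, σ ≈ 0.706

If T ~ Lognormal(μ,σ) then ln T ~ Normal(μ,σ), so the p-quantile of ln T is μ + z_p·σ.
ln(4.33) = 1.466 and ln(8.55) = 2.146; z_{0.3} = -0.5244, z_{0.67} = 0.4399.
σ = (2.146 − 1.466)/(0.4399 − (-0.5244)) = 0.706.
μ = 1.466 − (-0.5244)·0.706 = 1.836.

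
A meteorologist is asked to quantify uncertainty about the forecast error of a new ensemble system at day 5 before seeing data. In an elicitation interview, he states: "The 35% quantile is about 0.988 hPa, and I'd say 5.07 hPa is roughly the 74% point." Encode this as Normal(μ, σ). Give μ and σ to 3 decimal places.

For Normal(μ,σ), the p-quantile is μ + z_p·σ. Here z_{0.35} = -0.3853, z_{0.74} = 0.6433.
So 0.988 = μ − 0.3853σ and 5.07 = μ + 0.6433σ.
Subtracting: σ = (5.07 − 0.988)/(0.6433 − (-0.3853)) = 3.968.
Then μ = 0.988 − (-0.3853)·3.968 = 2.517.

μ = 2.517, σ = 3.968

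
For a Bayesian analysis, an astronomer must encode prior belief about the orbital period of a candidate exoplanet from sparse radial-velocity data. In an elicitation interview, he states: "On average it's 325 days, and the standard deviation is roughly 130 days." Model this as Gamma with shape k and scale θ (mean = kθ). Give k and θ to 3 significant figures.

k ≈ 6.25, θ ≈ 52

For Gamma(k, scale θ): mean = kθ, variance = kθ², so CV = 1/√k.
CV = SD/mean = 130/325 = 0.4, hence k = 1/CV² = 6.25.
Then θ = mean/k = 325/6.25 = 52.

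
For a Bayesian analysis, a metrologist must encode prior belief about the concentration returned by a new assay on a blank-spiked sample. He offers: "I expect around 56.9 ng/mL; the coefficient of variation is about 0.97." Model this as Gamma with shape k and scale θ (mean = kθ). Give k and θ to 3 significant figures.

k ≈ 1.06, θ ≈ 53.5

For Gamma(k, scale θ): mean = kθ, variance = kθ², so CV = 1/√k.
CV = 0.97, hence k = 1/CV² = 1.06.
Then θ = mean/k = 56.9/1.06 = 53.5.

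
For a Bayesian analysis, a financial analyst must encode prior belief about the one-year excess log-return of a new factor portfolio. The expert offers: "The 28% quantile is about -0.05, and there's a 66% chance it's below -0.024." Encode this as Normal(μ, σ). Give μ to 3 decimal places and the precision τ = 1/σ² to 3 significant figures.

μ = -0.035, τ = 1470

For Normal(μ,σ), the p-quantile is μ + z_p·σ. Here z_{0.28} = -0.5828, z_{0.66} = 0.4125.
So -0.05 = μ − 0.5828σ and -0.024 = μ + 0.4125σ.
Subtracting: σ = (-0.024 − -0.05)/(0.4125 − (-0.5828)) = 0.026.
Then μ = -0.05 − (-0.5828)·0.026 = -0.035.
Precision τ = 1/σ² = 1/0.02612² = 1470.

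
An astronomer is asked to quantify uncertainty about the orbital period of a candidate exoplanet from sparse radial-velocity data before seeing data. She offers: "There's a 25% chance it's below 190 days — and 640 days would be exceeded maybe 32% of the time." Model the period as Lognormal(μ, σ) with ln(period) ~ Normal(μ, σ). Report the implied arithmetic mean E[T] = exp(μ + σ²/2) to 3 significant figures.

If T ~ Lognormal(μ,σ) then ln T ~ Normal(μ,σ), so the p-quantile of ln T is μ + z_p·σ.
ln(190) = 5.247 and ln(640) = 6.461; z_{0.25} = -0.6745, z_{0.68} = 0.4677.
σ = (6.461 − 5.247)/(0.4677 − (-0.6745)) = 1.063.
μ = 5.247 − (-0.6745)·1.063 = 5.964.
E[T] = exp(μ + σ²/2) = exp(5.964 + 0.5653) = 685 days.

E[T] ≈ 685 days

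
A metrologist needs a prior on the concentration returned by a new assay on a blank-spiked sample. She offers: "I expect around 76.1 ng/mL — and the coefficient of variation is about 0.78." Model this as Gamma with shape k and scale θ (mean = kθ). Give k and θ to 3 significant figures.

k ≈ 1.64, θ ≈ 46.3

For Gamma(k, scale θ): mean = kθ, variance = kθ², so CV = 1/√k.
CV = 0.78, hence k = 1/CV² = 1.64.
Then θ = mean/k = 76.1/1.64 = 46.3.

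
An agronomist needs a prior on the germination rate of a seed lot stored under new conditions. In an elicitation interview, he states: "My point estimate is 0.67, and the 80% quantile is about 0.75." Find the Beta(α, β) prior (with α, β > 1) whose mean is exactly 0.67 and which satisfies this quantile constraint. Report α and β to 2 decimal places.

α ≈ 16.88, β ≈ 8.31

With mean 0.67 fixed, write α = 0.67s, β = 0.33s where s = α+β.
Need P(θ < 0.75) = 0.8 under Beta(0.67s, 0.33s). Normal approximation: (q−m)/√(m(1−m)/s) ≈ z_{0.8} = 0.842, so s ≈ 0.67·0.33·(0.842)²/(0.75−0.67)² = 24.5.
At s = 24.5: P(θ<0.75) ≈ 0.796. Adjusting to match 0.8 gives s ≈ 25.20.
So α = 0.67·25.20 ≈ 16.88, β = 0.33·25.20 ≈ 8.31.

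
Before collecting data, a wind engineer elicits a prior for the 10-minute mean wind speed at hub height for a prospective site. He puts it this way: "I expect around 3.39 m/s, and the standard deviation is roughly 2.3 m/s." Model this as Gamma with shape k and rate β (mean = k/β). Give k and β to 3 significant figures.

k ≈ 2.17, β ≈ 0.641

For Gamma(k, rate β): mean = k/β, variance = k/β², so CV = 1/√k.
CV = SD/mean = 2.3/3.39 = 0.6785, hence k = 1/CV² = 2.17.
Then β = k/mean = 2.17/3.39 = 0.641.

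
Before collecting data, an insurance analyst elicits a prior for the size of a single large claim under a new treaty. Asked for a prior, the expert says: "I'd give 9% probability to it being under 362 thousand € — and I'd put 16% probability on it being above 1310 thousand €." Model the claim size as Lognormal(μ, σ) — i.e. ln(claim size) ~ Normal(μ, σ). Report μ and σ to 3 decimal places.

μ ≈ 6.630, σ ≈ 0.551

If T ~ Lognormal(μ,σ) then ln T ~ Normal(μ,σ), so the p-quantile of ln T is μ + z_p·σ.
ln(362) = 5.892 and ln(1310) = 7.178; z_{0.09} = -1.341, z_{0.84} = 0.9945.
σ = (7.178 − 5.892)/(0.9945 − (-1.341)) = 0.551.
μ = 5.892 − (-1.341)·0.551 = 6.630.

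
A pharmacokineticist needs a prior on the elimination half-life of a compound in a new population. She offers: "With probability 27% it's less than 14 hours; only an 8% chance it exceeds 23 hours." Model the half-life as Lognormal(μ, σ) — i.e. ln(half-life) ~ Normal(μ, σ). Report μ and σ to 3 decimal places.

μ ≈ 2.790, σ ≈ 0.246

If T ~ Lognormal(μ,σ) then ln T ~ Normal(μ,σ), so the p-quantile of ln T is μ + z_p·σ.
ln(14) = 2.639 and ln(23) = 3.135; z_{0.27} = -0.6128, z_{0.92} = 1.405.
σ = (3.135 − 2.639)/(1.405 − (-0.6128)) = 0.246.
μ = 2.639 − (-0.6128)·0.246 = 2.790.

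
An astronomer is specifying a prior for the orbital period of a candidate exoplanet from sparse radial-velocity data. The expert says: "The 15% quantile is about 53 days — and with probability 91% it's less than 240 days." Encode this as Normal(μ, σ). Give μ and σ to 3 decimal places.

For Normal(μ,σ), the p-quantile is μ + z_p·σ. Here z_{0.15} = -1.036, z_{0.91} = 1.341.
So 53 = μ − 1.036σ and 240 = μ + 1.341σ.
Subtracting: σ = (240 − 53)/(1.341 − (-1.036)) = 78.664.
Then μ = 53 − (-1.036)·78.664 = 134.530.

μ = 134.530, σ = 78.664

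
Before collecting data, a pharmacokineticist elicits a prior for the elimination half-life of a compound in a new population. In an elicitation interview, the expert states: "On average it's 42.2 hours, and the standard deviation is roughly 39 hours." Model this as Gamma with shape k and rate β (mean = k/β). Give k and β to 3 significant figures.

For Gamma(k, rate β): mean = k/β, variance = k/β², so CV = 1/√k.
CV = SD/mean = 39/42.2 = 0.9242, hence k = 1/CV² = 1.17.
Then β = k/mean = 1.17/42.2 = 0.0277.

k ≈ 1.17, β ≈ 0.0277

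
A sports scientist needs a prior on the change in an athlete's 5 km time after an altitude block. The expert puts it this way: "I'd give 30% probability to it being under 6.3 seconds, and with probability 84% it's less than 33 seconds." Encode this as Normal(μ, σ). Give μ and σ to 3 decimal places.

The p-quantile of Normal(μ,σ) is μ + z_p·σ, with z_{0.3} = -0.5244 and z_{0.84} = 0.9945.
Eliminate σ: μ = (z₂·x₁ − z₁·x₂)/(z₂ − z₁) = (0.9945·6.3 − (-0.5244)·33)/1.519 = 15.518.
Then σ = (x₂ − x₁)/(z₂ − z₁) = (33 − 6.3)/1.519 = 17.579.

μ = 15.518, σ = 17.579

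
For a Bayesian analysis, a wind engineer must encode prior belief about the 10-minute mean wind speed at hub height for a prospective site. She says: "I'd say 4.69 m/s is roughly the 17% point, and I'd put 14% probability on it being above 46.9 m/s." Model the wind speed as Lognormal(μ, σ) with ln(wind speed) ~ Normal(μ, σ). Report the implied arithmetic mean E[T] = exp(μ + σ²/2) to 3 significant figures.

E[T] ≈ 26.2 m/s

If T ~ Lognormal(μ,σ) then ln T ~ Normal(μ,σ), so the p-quantile of ln T is μ + z_p·σ.
ln(4.69) = 1.545 and ln(46.9) = 3.848; z_{0.17} = -0.9542, z_{0.86} = 1.08.
σ = (3.848 − 1.545)/(1.08 − (-0.9542)) = 1.132.
μ = 1.545 − (-0.9542)·1.132 = 2.625.
E[T] = exp(μ + σ²/2) = exp(2.625 + 0.6405) = 26.2 m/s.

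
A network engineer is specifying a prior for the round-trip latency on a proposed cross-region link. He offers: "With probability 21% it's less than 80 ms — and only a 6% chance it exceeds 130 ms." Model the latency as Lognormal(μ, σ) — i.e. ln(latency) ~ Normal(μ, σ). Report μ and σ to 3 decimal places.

If T ~ Lognormal(μ,σ) then ln T ~ Normal(μ,σ), so the p-quantile of ln T is μ + z_p·σ.
ln(80) = 4.382 and ln(130) = 4.868; z_{0.21} = -0.8064, z_{0.94} = 1.555.
σ = (4.868 − 4.382)/(1.555 − (-0.8064)) = 0.206.
μ = 4.382 − (-0.8064)·0.206 = 4.548.

μ ≈ 4.548, σ ≈ 0.206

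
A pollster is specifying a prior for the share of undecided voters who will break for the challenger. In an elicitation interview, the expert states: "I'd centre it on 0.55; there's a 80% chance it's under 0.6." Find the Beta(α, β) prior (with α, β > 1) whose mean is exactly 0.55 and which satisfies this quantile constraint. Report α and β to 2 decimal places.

With mean 0.55 fixed, write α = 0.55s, β = 0.45s where s = α+β.
Need P(θ < 0.6) = 0.8 under Beta(0.55s, 0.45s). Normal approximation: (q−m)/√(m(1−m)/s) ≈ z_{0.8} = 0.842, so s ≈ 0.55·0.45·(0.842)²/(0.6−0.55)² = 70.1.
At s = 70.1: P(θ<0.6) ≈ 0.799. Adjusting to match 0.8 gives s ≈ 70.63.
So α = 0.55·70.63 ≈ 38.85, β = 0.45·70.63 ≈ 31.79.

α ≈ 38.85, β ≈ 31.79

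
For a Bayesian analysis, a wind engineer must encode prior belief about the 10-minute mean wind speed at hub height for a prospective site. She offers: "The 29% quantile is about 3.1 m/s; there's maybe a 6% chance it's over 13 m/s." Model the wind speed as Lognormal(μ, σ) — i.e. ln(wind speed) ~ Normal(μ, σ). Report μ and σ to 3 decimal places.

μ ≈ 1.508, σ ≈ 0.680

If T ~ Lognormal(μ,σ) then ln T ~ Normal(μ,σ), so the p-quantile of ln T is μ + z_p·σ.
ln(3.1) = 1.131 and ln(13) = 2.565; z_{0.29} = -0.5534, z_{0.94} = 1.555.
σ = (2.565 − 1.131)/(1.555 − (-0.5534)) = 0.680.
μ = 1.131 − (-0.5534)·0.680 = 1.508.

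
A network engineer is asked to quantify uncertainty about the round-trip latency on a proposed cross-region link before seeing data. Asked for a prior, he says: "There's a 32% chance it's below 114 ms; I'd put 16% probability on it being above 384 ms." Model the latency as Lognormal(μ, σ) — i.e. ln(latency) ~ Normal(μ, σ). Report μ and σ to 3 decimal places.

If T ~ Lognormal(μ,σ) then ln T ~ Normal(μ,σ), so the p-quantile of ln T is μ + z_p·σ.
ln(114) = 4.736 and ln(384) = 5.951; z_{0.32} = -0.4677, z_{0.84} = 0.9945.
σ = (5.951 − 4.736)/(0.9945 − (-0.4677)) = 0.831.
μ = 4.736 − (-0.4677)·0.831 = 5.125.

μ ≈ 5.125, σ ≈ 0.831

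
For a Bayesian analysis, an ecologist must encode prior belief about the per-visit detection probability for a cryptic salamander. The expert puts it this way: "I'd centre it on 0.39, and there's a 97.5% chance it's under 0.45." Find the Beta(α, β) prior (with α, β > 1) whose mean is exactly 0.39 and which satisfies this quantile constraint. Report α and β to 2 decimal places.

With mean 0.39 fixed, write α = 0.39s, β = 0.61s where s = α+β.
Need P(θ < 0.45) = 0.975 under Beta(0.39s, 0.61s). Normal approximation: (q−m)/√(m(1−m)/s) ≈ z_{0.975} = 1.96, so s ≈ 0.39·0.61·(1.96)²/(0.45−0.39)² = 253.9.
At s = 253.9: P(θ<0.45) ≈ 0.974. Adjusting to match 0.975 gives s ≈ 259.33.
So α = 0.39·259.33 ≈ 101.14, β = 0.61·259.33 ≈ 158.19.

α ≈ 101.14, β ≈ 158.19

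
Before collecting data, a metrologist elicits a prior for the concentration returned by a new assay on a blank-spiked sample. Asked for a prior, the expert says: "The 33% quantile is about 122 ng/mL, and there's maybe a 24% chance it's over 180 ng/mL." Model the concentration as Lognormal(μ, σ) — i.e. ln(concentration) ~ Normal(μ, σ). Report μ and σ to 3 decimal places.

μ ≈ 4.953, σ ≈ 0.339

If T ~ Lognormal(μ,σ) then ln T ~ Normal(μ,σ), so the p-quantile of ln T is μ + z_p·σ.
ln(122) = 4.804 and ln(180) = 5.193; z_{0.33} = -0.4399, z_{0.76} = 0.7063.
σ = (5.193 − 4.804)/(0.7063 − (-0.4399)) = 0.339.
μ = 4.804 − (-0.4399)·0.339 = 4.953.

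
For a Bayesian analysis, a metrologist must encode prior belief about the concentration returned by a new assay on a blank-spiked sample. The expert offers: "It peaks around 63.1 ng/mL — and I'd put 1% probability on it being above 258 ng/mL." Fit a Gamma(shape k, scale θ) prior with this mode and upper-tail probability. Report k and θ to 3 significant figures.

k ≈ 3.1, θ ≈ 30.1

Gamma(k,θ) with k>1 has mode (k−1)θ, so θ = 63.1/(k−1).
Need P(X < 258) = 0.99 with θ tied to k this way. Start at k = 2, θ = 63.1: P(X<258) ≈ 0.915.
Too low — raise k to concentrate. Iterating converges to k ≈ 3.1.
Then θ = 63.1/(3.1−1) ≈ 30.1.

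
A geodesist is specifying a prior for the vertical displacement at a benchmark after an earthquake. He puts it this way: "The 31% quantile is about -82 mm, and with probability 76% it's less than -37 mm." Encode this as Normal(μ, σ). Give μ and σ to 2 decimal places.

For Normal(μ,σ), the p-quantile is μ + z_p·σ. Here z_{0.31} = -0.4959, z_{0.76} = 0.7063.
So -82 = μ − 0.4959σ and -37 = μ + 0.7063σ.
Subtracting: σ = (-37 − -82)/(0.7063 − (-0.4959)) = 37.43.
Then μ = -82 − (-0.4959)·37.43 = -63.44.

μ = -63.44, σ = 37.43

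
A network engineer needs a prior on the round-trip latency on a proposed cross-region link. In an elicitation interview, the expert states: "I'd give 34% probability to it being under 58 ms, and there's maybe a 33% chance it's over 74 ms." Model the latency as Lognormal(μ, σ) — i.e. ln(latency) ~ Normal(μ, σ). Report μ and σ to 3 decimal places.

If T ~ Lognormal(μ,σ) then ln T ~ Normal(μ,σ), so the p-quantile of ln T is μ + z_p·σ.
ln(58) = 4.06 and ln(74) = 4.304; z_{0.34} = -0.4125, z_{0.67} = 0.4399.
σ = (4.304 − 4.06)/(0.4399 − (-0.4125)) = 0.286.
μ = 4.06 − (-0.4125)·0.286 = 4.178.

μ ≈ 4.178, σ ≈ 0.286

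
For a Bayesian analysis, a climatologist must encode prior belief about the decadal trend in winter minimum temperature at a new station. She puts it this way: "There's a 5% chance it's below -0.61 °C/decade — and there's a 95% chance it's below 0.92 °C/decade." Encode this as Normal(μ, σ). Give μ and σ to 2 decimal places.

μ = 0.16, σ = 0.47

The p-quantile of Normal(μ,σ) is μ + z_p·σ, with z_{0.05} = -1.645 and z_{0.95} = 1.645.
Eliminate σ: μ = (z₂·x₁ − z₁·x₂)/(z₂ − z₁) = (1.645·-0.61 − (-1.645)·0.92)/3.29 = 0.16.
Then σ = (x₂ − x₁)/(z₂ − z₁) = (0.92 − -0.61)/3.29 = 0.47.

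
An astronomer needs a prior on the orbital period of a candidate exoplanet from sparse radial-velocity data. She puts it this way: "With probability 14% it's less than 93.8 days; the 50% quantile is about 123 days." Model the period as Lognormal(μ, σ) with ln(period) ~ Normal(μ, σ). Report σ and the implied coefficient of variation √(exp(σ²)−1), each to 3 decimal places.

σ ≈ 0.251, CV ≈ 0.255

If T ~ Lognormal(μ,σ) then ln T ~ Normal(μ,σ), so the p-quantile of ln T is μ + z_p·σ.
ln(93.8) = 4.541 and ln(123) = 4.812; z_{0.14} = -1.08, z_{0.5} = 0.
σ = (4.812 − 4.541)/(0 − (-1.08)) = 0.251.
μ = 4.541 − (-1.08)·0.251 = 4.812.
CV = √(exp(σ²)−1) = √(exp(0.0629)−1) = 0.255.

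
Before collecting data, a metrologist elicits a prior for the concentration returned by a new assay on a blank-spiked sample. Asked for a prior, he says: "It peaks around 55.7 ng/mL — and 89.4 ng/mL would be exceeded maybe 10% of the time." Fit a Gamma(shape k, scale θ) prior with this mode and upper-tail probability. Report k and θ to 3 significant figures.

Gamma(k,θ) with k>1 has mode (k−1)θ, so θ = 55.7/(k−1).
Need P(X < 89.4) = 0.9 with θ tied to k this way. Start at k = 2, θ = 55.7: P(X<89.4) ≈ 0.477.
Too low — raise k to concentrate. Iterating converges to k ≈ 9.4.
Then θ = 55.7/(9.4−1) ≈ 6.63.

k ≈ 9.4, θ ≈ 6.63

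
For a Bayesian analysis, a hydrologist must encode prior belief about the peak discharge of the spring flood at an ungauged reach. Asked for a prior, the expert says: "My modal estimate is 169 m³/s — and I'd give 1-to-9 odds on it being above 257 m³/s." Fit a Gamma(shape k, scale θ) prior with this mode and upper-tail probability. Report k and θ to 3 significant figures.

Gamma(k,θ) with k>1 has mode (k−1)θ, so θ = 169/(k−1).
Need P(X < 257) = 0.9 with θ tied to k this way. Start at k = 2, θ = 169: P(X<257) ≈ 0.449.
Too low — raise k to concentrate. Iterating converges to k ≈ 11.6.
Then θ = 169/(11.6−1) ≈ 15.9.

k ≈ 11.6, θ ≈ 15.9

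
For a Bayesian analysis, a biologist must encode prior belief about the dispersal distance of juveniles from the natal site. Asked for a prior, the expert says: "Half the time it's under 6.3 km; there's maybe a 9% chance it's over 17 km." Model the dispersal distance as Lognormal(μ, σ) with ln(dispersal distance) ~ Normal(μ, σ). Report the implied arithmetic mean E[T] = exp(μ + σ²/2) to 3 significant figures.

If T ~ Lognormal(μ,σ) then ln T ~ Normal(μ,σ), so the p-quantile of ln T is μ + z_p·σ.
ln(6.3) = 1.841 and ln(17) = 2.833; z_{0.5} = 0, z_{0.91} = 1.341.
σ = (2.833 − 1.841)/(1.341 − (0)) = 0.740.
μ = 1.841 − (0)·0.740 = 1.841.
E[T] = exp(μ + σ²/2) = exp(1.841 + 0.2741) = 8.29 km.

E[T] ≈ 8.29 km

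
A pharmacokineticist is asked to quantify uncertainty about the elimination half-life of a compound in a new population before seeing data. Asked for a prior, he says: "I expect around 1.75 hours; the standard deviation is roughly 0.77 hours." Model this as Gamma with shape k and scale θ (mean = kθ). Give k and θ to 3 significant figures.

For Gamma(k, scale θ): mean = kθ, variance = kθ², so CV = 1/√k.
CV = SD/mean = 0.77/1.75 = 0.44, hence k = 1/CV² = 5.17.
Then θ = mean/k = 1.75/5.17 = 0.339.

k ≈ 5.17, θ ≈ 0.339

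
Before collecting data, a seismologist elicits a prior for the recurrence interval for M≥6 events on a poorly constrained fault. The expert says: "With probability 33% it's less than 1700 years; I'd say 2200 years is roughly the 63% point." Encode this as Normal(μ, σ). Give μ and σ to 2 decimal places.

μ = 1985.00, σ = 647.86

For Normal(μ,σ), the p-quantile is μ + z_p·σ. Here z_{0.33} = -0.4399, z_{0.63} = 0.3319.
So 1700 = μ − 0.4399σ and 2200 = μ + 0.3319σ.
Subtracting: σ = (2200 − 1700)/(0.3319 − (-0.4399)) = 647.86.
Then μ = 1700 − (-0.4399)·647.86 = 1985.00.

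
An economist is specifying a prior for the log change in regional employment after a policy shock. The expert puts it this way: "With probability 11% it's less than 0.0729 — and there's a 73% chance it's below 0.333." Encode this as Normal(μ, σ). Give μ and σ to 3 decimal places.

μ = 0.246, σ = 0.141

For Normal(μ,σ), the p-quantile is μ + z_p·σ. Here z_{0.11} = -1.227, z_{0.73} = 0.6128.
So 0.0729 = μ − 1.227σ and 0.333 = μ + 0.6128σ.
Subtracting: σ = (0.333 − 0.0729)/(0.6128 − (-1.227)) = 0.141.
Then μ = 0.0729 − (-1.227)·0.141 = 0.246.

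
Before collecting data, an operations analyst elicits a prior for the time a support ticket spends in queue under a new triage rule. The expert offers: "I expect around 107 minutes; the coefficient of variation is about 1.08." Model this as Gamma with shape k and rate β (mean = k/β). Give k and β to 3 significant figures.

k ≈ 0.857, β ≈ 0.00801

For Gamma(k, rate β): mean = k/β, variance = k/β², so CV = 1/√k.
CV = 1.08, hence k = 1/CV² = 0.857.
Then β = k/mean = 0.857/107 = 0.00801.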